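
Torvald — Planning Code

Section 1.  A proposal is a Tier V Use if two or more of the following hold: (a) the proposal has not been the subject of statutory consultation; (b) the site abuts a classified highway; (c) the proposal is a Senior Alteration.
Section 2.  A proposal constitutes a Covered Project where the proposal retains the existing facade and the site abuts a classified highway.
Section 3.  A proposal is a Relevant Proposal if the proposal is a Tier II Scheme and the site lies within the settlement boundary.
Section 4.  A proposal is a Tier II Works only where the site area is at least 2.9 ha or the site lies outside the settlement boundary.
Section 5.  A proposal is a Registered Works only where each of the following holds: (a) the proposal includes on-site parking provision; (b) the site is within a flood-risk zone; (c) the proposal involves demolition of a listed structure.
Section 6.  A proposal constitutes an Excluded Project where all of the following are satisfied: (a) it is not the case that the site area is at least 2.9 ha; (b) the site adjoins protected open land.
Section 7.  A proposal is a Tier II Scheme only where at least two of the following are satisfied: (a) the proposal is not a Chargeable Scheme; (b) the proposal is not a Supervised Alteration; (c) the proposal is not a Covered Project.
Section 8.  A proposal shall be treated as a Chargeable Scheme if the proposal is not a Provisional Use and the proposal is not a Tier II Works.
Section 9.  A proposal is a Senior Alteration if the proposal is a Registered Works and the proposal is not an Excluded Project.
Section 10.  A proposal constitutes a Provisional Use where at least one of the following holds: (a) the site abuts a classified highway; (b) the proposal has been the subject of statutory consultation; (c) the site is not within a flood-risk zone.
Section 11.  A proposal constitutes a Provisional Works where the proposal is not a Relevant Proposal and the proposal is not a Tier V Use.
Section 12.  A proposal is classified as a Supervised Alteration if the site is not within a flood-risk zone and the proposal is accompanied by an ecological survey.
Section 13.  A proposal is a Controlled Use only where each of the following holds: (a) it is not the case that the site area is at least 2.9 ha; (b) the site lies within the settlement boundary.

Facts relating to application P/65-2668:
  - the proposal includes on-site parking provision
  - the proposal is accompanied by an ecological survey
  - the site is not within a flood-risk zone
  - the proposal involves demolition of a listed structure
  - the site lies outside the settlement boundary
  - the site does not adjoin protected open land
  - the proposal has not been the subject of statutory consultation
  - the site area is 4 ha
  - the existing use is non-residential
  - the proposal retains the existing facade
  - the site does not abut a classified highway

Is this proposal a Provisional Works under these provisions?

Yes

section 10 — Provisional Use: [the site abuts a classified highway? no] OR [the proposal has been the subject of statutory consultation? no] OR [the site is not within a flood-risk zone? yes] → satisfied.
section 4 — Tier II Works: [site area: 4 ha ≥ 2.9 ha? yes] OR [the site lies outside the settlement boundary? yes] → satisfied.
section 8 — Chargeable Scheme: [not a Provisional Use (section 10)? no] AND [not a Tier II Works (section 4)? no] → not satisfied.
section 12 — Supervised Alteration: [the site is not within a flood-risk zone? yes] AND [the proposal is accompanied by an ecological survey? yes] → satisfied.
section 2 — Covered Project: [the proposal retains the existing facade? yes] AND [the site abuts a classified highway? no] → not satisfied.
section 7 — Tier II Scheme: not a Chargeable Scheme (section 8)? yes; not a Supervised Alteration (section 12)? no; not a Covered Project (section 2)? yes — 2 of 3 hold (need ≥2) → satisfied.
section 3 — Relevant Proposal: [Tier II Scheme (section 7)? yes] AND [the site lies within the settlement boundary? no] → not satisfied.
section 5 — Registered Works: [the proposal includes on-site parking provision? yes] AND [the site is within a flood-risk zone? no] AND [the proposal involves demolition of a listed structure? yes] → not satisfied.
section 6 — Excluded Project: [site area: 4 ha ≥ 2.9 ha? yes, so negated condition no] AND [the site adjoins protected open land? no] → not satisfied.
section 9 — Senior Alteration: [Registered Works (section 5)? no] AND [not an Excluded Project (section 6)? yes] → not satisfied.
section 1 — Tier V Use: the proposal has not been the subject of statutory consultation? yes; the site abuts a classified highway? no; Senior Alteration (section 9)? no — 1 of 3 hold (need ≥2) → not satisfied.
section 11 — Provisional Works: [not a Relevant Proposal (section 3)? yes] AND [not a Tier V Use (section 1)? yes] → satisfied.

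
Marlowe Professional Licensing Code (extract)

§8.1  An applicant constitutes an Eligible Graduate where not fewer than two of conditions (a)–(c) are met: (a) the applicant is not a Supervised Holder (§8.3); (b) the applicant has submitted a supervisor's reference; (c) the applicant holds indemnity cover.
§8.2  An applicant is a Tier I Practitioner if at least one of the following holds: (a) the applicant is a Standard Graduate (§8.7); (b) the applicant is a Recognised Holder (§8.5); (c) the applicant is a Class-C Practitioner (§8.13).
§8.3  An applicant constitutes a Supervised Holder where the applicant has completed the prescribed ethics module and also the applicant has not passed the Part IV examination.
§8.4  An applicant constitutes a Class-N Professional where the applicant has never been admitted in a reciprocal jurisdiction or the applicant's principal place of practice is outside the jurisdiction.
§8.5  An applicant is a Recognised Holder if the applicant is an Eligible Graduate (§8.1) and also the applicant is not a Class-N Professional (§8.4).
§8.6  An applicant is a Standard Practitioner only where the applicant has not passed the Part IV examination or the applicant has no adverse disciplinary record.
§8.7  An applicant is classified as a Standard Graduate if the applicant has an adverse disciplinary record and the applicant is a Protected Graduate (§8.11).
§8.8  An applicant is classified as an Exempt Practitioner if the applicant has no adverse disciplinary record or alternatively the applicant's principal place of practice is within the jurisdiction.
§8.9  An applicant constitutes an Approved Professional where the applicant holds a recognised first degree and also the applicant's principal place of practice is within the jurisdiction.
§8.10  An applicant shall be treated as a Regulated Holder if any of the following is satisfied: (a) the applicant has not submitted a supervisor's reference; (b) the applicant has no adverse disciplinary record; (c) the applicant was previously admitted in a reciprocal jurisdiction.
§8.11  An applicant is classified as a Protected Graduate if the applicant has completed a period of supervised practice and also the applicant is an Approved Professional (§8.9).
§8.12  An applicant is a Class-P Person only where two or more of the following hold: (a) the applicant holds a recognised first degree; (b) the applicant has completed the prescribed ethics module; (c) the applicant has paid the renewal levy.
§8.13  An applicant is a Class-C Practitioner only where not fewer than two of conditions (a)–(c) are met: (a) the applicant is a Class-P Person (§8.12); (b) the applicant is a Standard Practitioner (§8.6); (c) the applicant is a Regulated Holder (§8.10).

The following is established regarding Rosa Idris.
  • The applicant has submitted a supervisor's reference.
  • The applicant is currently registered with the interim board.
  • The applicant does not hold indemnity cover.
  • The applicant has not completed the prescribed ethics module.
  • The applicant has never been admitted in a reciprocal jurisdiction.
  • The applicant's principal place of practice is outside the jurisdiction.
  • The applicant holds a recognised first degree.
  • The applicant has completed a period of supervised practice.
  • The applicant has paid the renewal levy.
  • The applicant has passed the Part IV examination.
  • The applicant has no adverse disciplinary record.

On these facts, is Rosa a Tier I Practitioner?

§8.9 — Approved Professional: [the applicant holds a recognised first degree? yes] AND [the applicant's principal place of practice is within the jurisdiction? no] → not satisfied.
§8.11 — Protected Graduate: [the applicant has completed a period of supervised practice? yes] AND [Approved Professional (§8.9)? no] → not satisfied.
§8.7 — Standard Graduate: [the applicant has an adverse disciplinary record? no] AND [Protected Graduate (§8.11)? no] → not satisfied.
§8.3 — Supervised Holder: [the applicant has completed the prescribed ethics module? no] AND [the applicant has not passed the Part IV examination? no] → not satisfied.
§8.1 — Eligible Graduate: not a Supervised Holder (§8.3)? yes; the applicant has submitted a supervisor's reference? yes; the applicant holds indemnity cover? no — 2 of 3 hold (need ≥2) → satisfied.
§8.4 — Class-N Professional: [the applicant has never been admitted in a reciprocal jurisdiction? yes] OR [the applicant's principal place of practice is outside the jurisdiction? yes] → satisfied.
§8.5 — Recognised Holder: [Eligible Graduate (§8.1)? yes] AND [not a Class-N Professional (§8.4)? no] → not satisfied.
§8.12 — Class-P Person: the applicant holds a recognised first degree? yes; the applicant has completed the prescribed ethics module? no; the applicant has paid the renewal levy? yes — 2 of 3 hold (need ≥2) → satisfied.
§8.6 — Standard Practitioner: [the applicant has not passed the Part IV examination? no] OR [the applicant has no adverse disciplinary record? yes] → satisfied.
§8.10 — Regulated Holder: [the applicant has not submitted a supervisor's reference? no] OR [the applicant has no adverse disciplinary record? yes] OR [the applicant was previously admitted in a reciprocal jurisdiction? no] → satisfied.
§8.13 — Class-C Practitioner: Class-P Person (§8.12)? yes; Standard Practitioner (§8.6)? yes; Regulated Holder (§8.10)? yes — 3 of 3 hold (need ≥2) → satisfied.
§8.2 — Tier I Practitioner: [Standard Graduate (§8.7)? no] OR [Recognised Holder (§8.5)? no] OR [Class-C Practitioner (§8.13)? yes] → satisfied.

Yes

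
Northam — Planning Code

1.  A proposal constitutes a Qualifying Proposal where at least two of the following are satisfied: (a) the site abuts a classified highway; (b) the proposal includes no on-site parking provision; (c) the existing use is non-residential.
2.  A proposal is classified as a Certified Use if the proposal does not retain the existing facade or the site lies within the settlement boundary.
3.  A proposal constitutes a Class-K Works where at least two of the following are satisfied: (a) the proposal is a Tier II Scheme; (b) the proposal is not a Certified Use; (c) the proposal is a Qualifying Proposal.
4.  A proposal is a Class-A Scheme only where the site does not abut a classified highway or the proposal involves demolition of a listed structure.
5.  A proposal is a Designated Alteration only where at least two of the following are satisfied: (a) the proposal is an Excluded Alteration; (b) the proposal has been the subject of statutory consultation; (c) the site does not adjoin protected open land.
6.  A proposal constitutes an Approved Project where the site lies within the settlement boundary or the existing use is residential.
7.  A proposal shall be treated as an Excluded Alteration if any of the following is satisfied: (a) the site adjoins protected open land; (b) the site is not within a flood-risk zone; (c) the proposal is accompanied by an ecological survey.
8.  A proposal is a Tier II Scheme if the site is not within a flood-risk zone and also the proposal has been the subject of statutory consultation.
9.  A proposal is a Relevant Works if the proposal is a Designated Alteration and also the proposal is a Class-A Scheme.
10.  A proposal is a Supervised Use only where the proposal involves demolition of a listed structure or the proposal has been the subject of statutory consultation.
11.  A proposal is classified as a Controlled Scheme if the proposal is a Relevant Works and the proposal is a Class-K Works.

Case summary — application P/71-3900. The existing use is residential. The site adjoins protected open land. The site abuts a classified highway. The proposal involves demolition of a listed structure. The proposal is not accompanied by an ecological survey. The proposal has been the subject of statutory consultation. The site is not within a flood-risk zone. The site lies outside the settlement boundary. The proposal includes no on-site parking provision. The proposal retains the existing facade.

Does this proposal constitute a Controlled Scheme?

Under paragraph 7: the site adjoins protected open land? yes; or the site is not within a flood-risk zone? yes; or the proposal is accompanied by an ecological survey? no. So the proposal is an Excluded Alteration.
Under paragraph 5: Excluded Alteration (paragraph 7)? yes; the proposal has been the subject of statutory consultation? yes; the site does not adjoin protected open land? no — 2 of 3 hold (need ≥2) → satisfied.
Under paragraph 4: the site does not abut a classified highway? no; or the proposal involves demolition of a listed structure? yes. So the proposal is a Class-A Scheme.
Under paragraph 9: Designated Alteration (paragraph 5)? yes; and Class-A Scheme (paragraph 4)? yes. So the proposal is a Relevant Works.
Under paragraph 8: the site is not within a flood-risk zone? yes; and the proposal has been the subject of statutory consultation? yes. So the proposal is a Tier II Scheme.
Under paragraph 2: the proposal does not retain the existing facade? no; or the site lies within the settlement boundary? no. So the proposal is not a Certified Use.
Under paragraph 1: the site abuts a classified highway? yes; the proposal includes no on-site parking provision? yes; the existing use is non-residential? no — 2 of 3 hold (need ≥2) → satisfied.
Under paragraph 3: Tier II Scheme (paragraph 8)? yes; not a Certified Use (paragraph 2)? yes; Qualifying Proposal (paragraph 1)? yes — 3 of 3 hold (need ≥2) → satisfied.
Under paragraph 11: Relevant Works (paragraph 9)? yes; and Class-K Works (paragraph 3)? yes. So the proposal is a Controlled Scheme.

Yes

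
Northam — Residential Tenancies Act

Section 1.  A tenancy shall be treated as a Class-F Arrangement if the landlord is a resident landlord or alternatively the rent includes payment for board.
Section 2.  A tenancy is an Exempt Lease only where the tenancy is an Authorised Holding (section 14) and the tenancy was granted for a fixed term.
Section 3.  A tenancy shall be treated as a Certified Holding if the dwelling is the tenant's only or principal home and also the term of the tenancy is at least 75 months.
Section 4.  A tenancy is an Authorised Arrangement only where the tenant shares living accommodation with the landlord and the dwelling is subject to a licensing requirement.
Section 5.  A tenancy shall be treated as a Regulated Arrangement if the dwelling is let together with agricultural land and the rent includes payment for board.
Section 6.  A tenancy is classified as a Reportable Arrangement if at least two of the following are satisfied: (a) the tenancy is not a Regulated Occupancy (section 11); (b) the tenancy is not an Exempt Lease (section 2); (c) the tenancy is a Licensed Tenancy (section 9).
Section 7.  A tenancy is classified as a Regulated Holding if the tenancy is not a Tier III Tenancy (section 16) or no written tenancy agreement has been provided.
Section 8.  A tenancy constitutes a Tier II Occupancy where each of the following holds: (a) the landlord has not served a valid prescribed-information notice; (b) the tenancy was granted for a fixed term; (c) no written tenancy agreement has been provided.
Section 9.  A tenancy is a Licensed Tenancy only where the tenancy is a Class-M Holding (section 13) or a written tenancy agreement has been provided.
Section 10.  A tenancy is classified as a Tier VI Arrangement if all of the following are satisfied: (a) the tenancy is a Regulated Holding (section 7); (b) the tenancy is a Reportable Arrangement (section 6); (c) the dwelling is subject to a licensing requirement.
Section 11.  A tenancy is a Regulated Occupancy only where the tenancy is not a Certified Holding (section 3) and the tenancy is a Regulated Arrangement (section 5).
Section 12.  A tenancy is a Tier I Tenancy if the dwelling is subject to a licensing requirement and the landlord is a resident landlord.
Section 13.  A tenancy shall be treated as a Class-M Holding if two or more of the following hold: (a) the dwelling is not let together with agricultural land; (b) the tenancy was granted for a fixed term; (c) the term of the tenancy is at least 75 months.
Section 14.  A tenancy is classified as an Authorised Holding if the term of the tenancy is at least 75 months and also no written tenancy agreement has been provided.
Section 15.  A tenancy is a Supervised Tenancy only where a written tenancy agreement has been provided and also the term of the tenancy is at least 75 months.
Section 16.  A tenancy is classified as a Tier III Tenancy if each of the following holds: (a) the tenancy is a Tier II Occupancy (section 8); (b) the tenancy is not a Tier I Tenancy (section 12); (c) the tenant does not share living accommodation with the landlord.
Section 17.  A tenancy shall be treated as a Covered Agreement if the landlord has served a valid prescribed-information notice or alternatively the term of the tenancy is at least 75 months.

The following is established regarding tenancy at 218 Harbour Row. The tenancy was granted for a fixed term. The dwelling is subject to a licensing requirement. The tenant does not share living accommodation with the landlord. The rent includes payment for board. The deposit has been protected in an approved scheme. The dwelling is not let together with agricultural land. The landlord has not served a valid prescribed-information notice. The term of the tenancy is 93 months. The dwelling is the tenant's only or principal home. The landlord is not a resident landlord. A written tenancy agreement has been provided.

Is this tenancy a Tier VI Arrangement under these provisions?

Yes

section 8 — Tier II Occupancy: [the landlord has not served a valid prescribed-information notice? yes] AND [the tenancy was granted for a fixed term? yes] AND [no written tenancy agreement has been provided? no] → not satisfied.
section 12 — Tier I Tenancy: [the dwelling is subject to a licensing requirement? yes] AND [the landlord is a resident landlord? no] → not satisfied.
section 16 — Tier III Tenancy: [Tier II Occupancy (section 8)? no] AND [not a Tier I Tenancy (section 12)? yes] AND [the tenant does not share living accommodation with the landlord? yes] → not satisfied.
section 7 — Regulated Holding: [not a Tier III Tenancy (section 16)? yes] OR [no written tenancy agreement has been provided? no] → satisfied.
section 3 — Certified Holding: [the dwelling is the tenant's only or principal home? yes] AND [term of the tenancy: 93 months ≥ 75 months? yes] → satisfied.
section 5 — Regulated Arrangement: [the dwelling is let together with agricultural land? no] AND [the rent includes payment for board? yes] → not satisfied.
section 11 — Regulated Occupancy: [not a Certified Holding (section 3)? no] AND [Regulated Arrangement (section 5)? no] → not satisfied.
section 14 — Authorised Holding: [term of the tenancy: 93 months ≥ 75 months? yes] AND [no written tenancy agreement has been provided? no] → not satisfied.
section 2 — Exempt Lease: [Authorised Holding (section 14)? no] AND [the tenancy was granted for a fixed term? yes] → not satisfied.
section 13 — Class-M Holding: the dwelling is not let together with agricultural land? yes; the tenancy was granted for a fixed term? yes; term of the tenancy: 93 months ≥ 75 months? yes — 3 of 3 hold (need ≥2) → satisfied.
section 9 — Licensed Tenancy: [Class-M Holding (section 13)? yes] OR [a written tenancy agreement has been provided? yes] → satisfied.
section 6 — Reportable Arrangement: not a Regulated Occupancy (section 11)? yes; not an Exempt Lease (section 2)? yes; Licensed Tenancy (section 9)? yes — 3 of 3 hold (need ≥2) → satisfied.
section 10 — Tier VI Arrangement: [Regulated Holding (section 7)? yes] AND [Reportable Arrangement (section 6)? yes] AND [the dwelling is subject to a licensing requirement? yes] → satisfied.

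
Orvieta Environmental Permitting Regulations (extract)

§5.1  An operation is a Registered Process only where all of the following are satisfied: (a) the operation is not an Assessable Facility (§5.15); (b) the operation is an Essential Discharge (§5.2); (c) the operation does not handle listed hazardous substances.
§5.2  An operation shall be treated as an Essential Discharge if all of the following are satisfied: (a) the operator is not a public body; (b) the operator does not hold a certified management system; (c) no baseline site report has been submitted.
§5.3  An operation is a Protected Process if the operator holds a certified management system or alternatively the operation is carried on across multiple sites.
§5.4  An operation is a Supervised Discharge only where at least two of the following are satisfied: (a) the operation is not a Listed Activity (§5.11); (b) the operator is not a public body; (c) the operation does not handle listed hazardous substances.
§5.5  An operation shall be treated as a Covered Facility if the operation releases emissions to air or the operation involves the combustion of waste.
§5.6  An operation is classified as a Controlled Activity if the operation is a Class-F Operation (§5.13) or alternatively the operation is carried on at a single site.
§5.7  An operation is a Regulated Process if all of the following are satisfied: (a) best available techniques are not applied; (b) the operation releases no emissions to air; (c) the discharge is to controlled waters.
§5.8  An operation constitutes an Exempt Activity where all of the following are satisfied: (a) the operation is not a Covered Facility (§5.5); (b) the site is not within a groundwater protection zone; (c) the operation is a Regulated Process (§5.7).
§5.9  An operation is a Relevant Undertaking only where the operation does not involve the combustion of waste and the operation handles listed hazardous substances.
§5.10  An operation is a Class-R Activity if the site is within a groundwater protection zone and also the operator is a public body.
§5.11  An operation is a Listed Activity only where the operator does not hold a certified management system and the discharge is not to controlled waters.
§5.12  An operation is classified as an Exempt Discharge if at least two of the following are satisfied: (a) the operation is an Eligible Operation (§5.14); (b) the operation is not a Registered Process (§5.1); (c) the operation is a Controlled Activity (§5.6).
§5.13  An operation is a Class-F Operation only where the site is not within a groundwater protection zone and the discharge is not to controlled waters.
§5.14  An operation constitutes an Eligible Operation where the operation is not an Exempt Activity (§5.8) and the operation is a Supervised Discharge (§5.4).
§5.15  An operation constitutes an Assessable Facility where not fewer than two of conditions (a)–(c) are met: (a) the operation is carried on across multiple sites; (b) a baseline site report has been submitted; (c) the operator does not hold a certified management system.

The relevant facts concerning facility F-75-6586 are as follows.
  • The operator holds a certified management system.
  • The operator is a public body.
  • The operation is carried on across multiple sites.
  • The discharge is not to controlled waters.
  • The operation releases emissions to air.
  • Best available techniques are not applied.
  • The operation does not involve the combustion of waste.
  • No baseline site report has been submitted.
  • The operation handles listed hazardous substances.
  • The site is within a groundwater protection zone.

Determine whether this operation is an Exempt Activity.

No

§5.5 — Covered Facility: [the operation releases emissions to air? yes] OR [the operation involves the combustion of waste? no] → satisfied.
§5.7 — Regulated Process: [best available techniques are not applied? yes] AND [the operation releases no emissions to air? no] AND [the discharge is to controlled waters? no] → not satisfied.
§5.8 — Exempt Activity: [not a Covered Facility (§5.5)? no] AND [the site is not within a groundwater protection zone? no] AND [Regulated Process (§5.7)? no] → not satisfied.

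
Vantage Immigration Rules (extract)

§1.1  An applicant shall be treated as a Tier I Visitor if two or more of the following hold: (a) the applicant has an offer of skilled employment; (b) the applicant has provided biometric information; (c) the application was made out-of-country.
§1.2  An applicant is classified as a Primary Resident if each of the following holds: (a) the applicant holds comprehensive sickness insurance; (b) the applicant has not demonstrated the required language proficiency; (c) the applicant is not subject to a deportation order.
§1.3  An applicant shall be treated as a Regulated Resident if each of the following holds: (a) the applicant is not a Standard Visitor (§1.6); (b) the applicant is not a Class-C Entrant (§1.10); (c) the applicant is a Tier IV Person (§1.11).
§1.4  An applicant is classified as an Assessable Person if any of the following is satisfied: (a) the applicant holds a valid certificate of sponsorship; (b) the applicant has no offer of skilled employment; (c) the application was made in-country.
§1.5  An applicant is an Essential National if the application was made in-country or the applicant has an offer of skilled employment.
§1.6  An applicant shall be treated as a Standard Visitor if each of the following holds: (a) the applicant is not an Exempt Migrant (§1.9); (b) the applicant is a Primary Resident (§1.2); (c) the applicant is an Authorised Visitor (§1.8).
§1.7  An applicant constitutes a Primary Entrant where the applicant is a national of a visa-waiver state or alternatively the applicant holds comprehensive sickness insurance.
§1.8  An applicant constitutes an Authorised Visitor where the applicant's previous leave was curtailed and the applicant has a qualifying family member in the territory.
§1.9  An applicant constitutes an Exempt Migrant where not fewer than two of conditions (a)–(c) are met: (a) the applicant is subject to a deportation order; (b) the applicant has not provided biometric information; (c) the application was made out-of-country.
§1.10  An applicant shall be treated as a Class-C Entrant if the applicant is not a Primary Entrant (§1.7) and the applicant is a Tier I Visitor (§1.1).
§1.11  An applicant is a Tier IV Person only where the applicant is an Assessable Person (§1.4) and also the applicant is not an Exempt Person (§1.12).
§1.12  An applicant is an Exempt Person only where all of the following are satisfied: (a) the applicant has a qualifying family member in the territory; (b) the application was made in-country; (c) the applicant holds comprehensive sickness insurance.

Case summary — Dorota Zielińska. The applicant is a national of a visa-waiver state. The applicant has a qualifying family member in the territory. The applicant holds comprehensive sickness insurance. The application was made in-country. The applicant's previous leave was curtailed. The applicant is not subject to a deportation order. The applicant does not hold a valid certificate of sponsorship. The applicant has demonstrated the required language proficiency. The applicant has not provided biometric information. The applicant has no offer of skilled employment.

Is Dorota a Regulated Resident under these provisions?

Under §1.9: the applicant is subject to a deportation order? no; the applicant has not provided biometric information? yes; the application was made out-of-country? no — 1 of 3 hold (need ≥2) → not satisfied.
Under §1.2: the applicant holds comprehensive sickness insurance? yes; and the applicant has not demonstrated the required language proficiency? no; and the applicant is not subject to a deportation order? yes. So the applicant is not a Primary Resident.
Under §1.8: the applicant's previous leave was curtailed? yes; and the applicant has a qualifying family member in the territory? yes. So the applicant is an Authorised Visitor.
Under §1.6: not an Exempt Migrant (§1.9)? yes; and Primary Resident (§1.2)? no; and Authorised Visitor (§1.8)? yes. So the applicant is not a Standard Visitor.
Under §1.7: the applicant is a national of a visa-waiver state? yes; or the applicant holds comprehensive sickness insurance? yes. So the applicant is a Primary Entrant.
Under §1.1: the applicant has an offer of skilled employment? no; the applicant has provided biometric information? no; the application was made out-of-country? no — 0 of 3 hold (need ≥2) → not satisfied.
Under §1.10: not a Primary Entrant (§1.7)? no; and Tier I Visitor (§1.1)? no. So the applicant is not a Class-C Entrant.
Under §1.4: the applicant holds a valid certificate of sponsorship? no; or the applicant has no offer of skilled employment? yes; or the application was made in-country? yes. So the applicant is an Assessable Person.
Under §1.12: the applicant has a qualifying family member in the territory? yes; and the application was made in-country? yes; and the applicant holds comprehensive sickness insurance? yes. So the applicant is an Exempt Person.
Under §1.11: Assessable Person (§1.4)? yes; and not an Exempt Person (§1.12)? no. So the applicant is not a Tier IV Person.
Under §1.3: not a Standard Visitor (§1.6)? yes; and not a Class-C Entrant (§1.10)? yes; and Tier IV Person (§1.11)? no. So the applicant is not a Regulated Resident.

No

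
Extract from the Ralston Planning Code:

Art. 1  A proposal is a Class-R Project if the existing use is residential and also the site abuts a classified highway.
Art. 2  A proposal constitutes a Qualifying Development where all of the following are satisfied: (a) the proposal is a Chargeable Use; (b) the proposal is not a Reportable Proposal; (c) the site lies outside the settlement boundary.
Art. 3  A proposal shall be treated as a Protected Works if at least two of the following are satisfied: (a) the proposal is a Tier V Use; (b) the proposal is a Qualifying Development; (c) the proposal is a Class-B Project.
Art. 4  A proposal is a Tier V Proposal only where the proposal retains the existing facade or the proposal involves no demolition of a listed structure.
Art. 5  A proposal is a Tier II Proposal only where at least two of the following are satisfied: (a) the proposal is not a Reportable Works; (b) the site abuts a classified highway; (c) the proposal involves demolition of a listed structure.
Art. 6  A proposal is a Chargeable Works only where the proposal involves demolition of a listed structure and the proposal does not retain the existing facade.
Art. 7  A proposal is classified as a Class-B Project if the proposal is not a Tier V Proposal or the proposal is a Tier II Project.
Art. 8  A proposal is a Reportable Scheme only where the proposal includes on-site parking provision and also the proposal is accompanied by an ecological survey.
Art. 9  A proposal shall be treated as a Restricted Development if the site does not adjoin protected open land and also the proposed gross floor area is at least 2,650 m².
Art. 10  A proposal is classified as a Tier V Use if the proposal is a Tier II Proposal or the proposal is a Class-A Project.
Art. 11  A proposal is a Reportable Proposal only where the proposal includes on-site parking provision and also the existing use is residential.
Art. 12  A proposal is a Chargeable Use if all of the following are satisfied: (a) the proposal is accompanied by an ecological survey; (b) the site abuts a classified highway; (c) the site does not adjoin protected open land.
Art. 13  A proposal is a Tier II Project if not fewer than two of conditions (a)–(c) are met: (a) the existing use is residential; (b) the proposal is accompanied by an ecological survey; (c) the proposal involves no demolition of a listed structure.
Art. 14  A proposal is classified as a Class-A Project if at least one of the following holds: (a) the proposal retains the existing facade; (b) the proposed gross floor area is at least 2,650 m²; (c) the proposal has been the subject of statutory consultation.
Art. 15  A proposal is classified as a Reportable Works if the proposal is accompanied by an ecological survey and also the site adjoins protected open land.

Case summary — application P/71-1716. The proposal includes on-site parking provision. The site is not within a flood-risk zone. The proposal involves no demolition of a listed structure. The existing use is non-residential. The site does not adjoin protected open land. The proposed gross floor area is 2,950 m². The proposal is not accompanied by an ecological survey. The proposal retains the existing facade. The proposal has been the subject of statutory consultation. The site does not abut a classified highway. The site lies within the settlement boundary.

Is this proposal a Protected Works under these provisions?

No

Under article 15: the proposal is accompanied by an ecological survey? no; and the site adjoins protected open land? no. So the proposal is not a Reportable Works.
Under article 5: not a Reportable Works (article 15)? yes; the site abuts a classified highway? no; the proposal involves demolition of a listed structure? no — 1 of 3 hold (need ≥2) → not satisfied.
Under article 14: the proposal retains the existing facade? yes; or proposed gross floor area: 2,950 m² ≥ 2,650 m²? yes; or the proposal has been the subject of statutory consultation? yes. So the proposal is a Class-A Project.
Under article 10: Tier II Proposal (article 5)? no; or Class-A Project (article 14)? yes. So the proposal is a Tier V Use.
Under article 12: the proposal is accompanied by an ecological survey? no; and the site abuts a classified highway? no; and the site does not adjoin protected open land? yes. So the proposal is not a Chargeable Use.
Under article 11: the proposal includes on-site parking provision? yes; and the existing use is residential? no. So the proposal is not a Reportable Proposal.
Under article 2: Chargeable Use (article 12)? no; and not a Reportable Proposal (article 11)? yes; and the site lies outside the settlement boundary? no. So the proposal is not a Qualifying Development.
Under article 4: the proposal retains the existing facade? yes; or the proposal involves no demolition of a listed structure? yes. So the proposal is a Tier V Proposal.
Under article 13: the existing use is residential? no; the proposal is accompanied by an ecological survey? no; the proposal involves no demolition of a listed structure? yes — 1 of 3 hold (need ≥2) → not satisfied.
Under article 7: not a Tier V Proposal (article 4)? no; or Tier II Project (article 13)? no. So the proposal is not a Class-B Project.
Under article 3: Tier V Use (article 10)? yes; Qualifying Development (article 2)? no; Class-B Project (article 7)? no — 1 of 3 hold (need ≥2) → not satisfied.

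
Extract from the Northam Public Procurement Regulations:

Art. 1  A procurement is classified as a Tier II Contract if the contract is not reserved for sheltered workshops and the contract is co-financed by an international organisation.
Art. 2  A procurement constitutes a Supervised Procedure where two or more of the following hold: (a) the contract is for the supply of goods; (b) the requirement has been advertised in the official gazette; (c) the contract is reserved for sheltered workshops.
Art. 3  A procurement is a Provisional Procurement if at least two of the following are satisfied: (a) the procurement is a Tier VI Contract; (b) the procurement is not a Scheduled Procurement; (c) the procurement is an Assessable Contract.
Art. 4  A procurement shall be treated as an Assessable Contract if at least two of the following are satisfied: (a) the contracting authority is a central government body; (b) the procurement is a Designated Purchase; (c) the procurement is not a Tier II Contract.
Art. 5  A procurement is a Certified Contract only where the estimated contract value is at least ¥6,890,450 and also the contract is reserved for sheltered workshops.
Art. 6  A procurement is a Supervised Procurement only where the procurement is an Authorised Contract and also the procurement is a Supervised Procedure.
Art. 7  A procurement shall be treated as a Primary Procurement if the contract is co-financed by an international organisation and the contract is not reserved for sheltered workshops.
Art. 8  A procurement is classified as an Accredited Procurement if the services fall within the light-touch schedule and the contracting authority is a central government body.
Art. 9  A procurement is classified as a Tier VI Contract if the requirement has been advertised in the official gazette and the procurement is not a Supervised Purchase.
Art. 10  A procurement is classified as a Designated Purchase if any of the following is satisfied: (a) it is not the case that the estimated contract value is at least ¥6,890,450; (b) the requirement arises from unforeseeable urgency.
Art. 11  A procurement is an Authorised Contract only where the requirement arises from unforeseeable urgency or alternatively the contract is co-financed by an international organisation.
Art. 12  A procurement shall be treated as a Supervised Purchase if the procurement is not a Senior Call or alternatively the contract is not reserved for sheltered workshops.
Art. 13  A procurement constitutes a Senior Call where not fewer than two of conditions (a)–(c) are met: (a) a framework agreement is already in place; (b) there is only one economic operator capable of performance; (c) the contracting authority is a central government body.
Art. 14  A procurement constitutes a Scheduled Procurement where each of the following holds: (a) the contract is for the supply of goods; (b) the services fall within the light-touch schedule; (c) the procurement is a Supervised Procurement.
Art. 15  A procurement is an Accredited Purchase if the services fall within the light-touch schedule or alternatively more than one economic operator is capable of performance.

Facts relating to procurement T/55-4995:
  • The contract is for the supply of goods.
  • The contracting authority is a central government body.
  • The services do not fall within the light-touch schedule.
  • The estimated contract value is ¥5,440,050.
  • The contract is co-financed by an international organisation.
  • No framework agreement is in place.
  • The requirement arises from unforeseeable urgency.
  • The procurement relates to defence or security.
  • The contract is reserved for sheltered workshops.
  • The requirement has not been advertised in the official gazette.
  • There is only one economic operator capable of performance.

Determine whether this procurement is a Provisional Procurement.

article 13 — Senior Call: a framework agreement is already in place? no; there is only one economic operator capable of performance? yes; the contracting authority is a central government body? yes — 2 of 3 hold (need ≥2) → satisfied.
article 12 — Supervised Purchase: [not a Senior Call (article 13)? no] OR [the contract is not reserved for sheltered workshops? no] → not satisfied.
article 9 — Tier VI Contract: [the requirement has been advertised in the official gazette? no] AND [not a Supervised Purchase (article 12)? yes] → not satisfied.
article 11 — Authorised Contract: [the requirement arises from unforeseeable urgency? yes] OR [the contract is co-financed by an international organisation? yes] → satisfied.
article 2 — Supervised Procedure: the contract is for the supply of goods? yes; the requirement has been advertised in the official gazette? no; the contract is reserved for sheltered workshops? yes — 2 of 3 hold (need ≥2) → satisfied.
article 6 — Supervised Procurement: [Authorised Contract (article 11)? yes] AND [Supervised Procedure (article 2)? yes] → satisfied.
article 14 — Scheduled Procurement: [the contract is for the supply of goods? yes] AND [the services fall within the light-touch schedule? no] AND [Supervised Procurement (article 6)? yes] → not satisfied.
article 10 — Designated Purchase: [estimated contract value: ¥5,440,050 ≥ ¥6,890,450? no, so negated condition yes] OR [the requirement arises from unforeseeable urgency? yes] → satisfied.
article 1 — Tier II Contract: [the contract is not reserved for sheltered workshops? no] AND [the contract is co-financed by an international organisation? yes] → not satisfied.
article 4 — Assessable Contract: the contracting authority is a central government body? yes; Designated Purchase (article 10)? yes; not a Tier II Contract (article 1)? yes — 3 of 3 hold (need ≥2) → satisfied.
article 3 — Provisional Procurement: Tier VI Contract (article 9)? no; not a Scheduled Procurement (article 14)? yes; Assessable Contract (article 4)? yes — 2 of 3 hold (need ≥2) → satisfied.

Yes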